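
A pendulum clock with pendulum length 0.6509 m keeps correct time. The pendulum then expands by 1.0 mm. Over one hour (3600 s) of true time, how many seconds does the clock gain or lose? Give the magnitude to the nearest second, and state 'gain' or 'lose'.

T ∝ √L, so T'/T = √(0.65190/0.6509) = 1.00077.
In 3600 s of true time the clock registers 3600/1.00077 = 3597.2 s, so it loses 3 s.

lose 3 s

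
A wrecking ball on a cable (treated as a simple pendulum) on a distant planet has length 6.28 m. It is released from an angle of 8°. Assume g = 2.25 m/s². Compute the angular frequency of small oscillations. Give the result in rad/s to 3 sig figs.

0.599 rad/s

ω = √(g/L) = √(2.25/6.28) = 0.599 rad/s.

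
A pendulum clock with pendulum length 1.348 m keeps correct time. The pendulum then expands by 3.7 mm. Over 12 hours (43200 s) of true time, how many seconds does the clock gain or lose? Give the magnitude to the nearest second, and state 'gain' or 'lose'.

lose 59 s

T ∝ √L, so T'/T = √(1.35170/1.348) = 1.00137.
In 43200 s of true time the clock registers 43200/1.00137 = 43140.8 s, so it loses 59 s.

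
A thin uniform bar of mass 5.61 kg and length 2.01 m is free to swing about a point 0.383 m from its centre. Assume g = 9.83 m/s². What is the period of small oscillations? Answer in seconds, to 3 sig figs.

For a physical pendulum T = 2π√(I/(mgd)), with d = 0.3830 m from pivot to centre of mass.
I_cm = mL²/12 = 5.61 × 2.01²/12 = 1.889 kg·m²; I = I_cm + md² = 1.889 + 5.61 × 0.3830² = 2.712 kg·m².
T = 2π√(2.712/(5.61 × 9.83 × 0.3830)) = 2.25 s.

2.25 s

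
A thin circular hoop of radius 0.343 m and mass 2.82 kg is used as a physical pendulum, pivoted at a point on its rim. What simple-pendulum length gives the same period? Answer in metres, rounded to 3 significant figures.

The equivalent simple-pendulum length is L_eq = I/(md), where I is about the pivot and d = 0.3430 m.
I_cm = mR² = 0.3318 kg·m², so I = I_cm + md² = 0.3318 + 0.3318 = 0.6635 kg·m².
L_eq = 0.6635/(2.82 × 0.3430) = 0.686 m.

0.686 m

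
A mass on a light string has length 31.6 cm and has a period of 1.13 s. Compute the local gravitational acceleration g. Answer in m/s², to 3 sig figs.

From T = 2π√(L/g), g = 4π²L/T² = 4π² × 0.316/1.130² = 9.77 m/s².

9.77 m/s²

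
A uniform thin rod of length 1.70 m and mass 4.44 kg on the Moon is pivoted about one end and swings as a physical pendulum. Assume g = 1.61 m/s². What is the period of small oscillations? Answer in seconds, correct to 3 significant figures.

For a physical pendulum T = 2π√(I/(mgd)), with d = 0.8500 m from pivot to centre of mass.
I_cm = mL²/12 = 4.44 × 1.70²/12 = 1.069 kg·m²; I = I_cm + md² = 1.069 + 4.44 × 0.8500² = 4.277 kg·m².
T = 2π√(4.277/(4.44 × 1.61 × 0.8500)) = 5.27 s.

5.27 s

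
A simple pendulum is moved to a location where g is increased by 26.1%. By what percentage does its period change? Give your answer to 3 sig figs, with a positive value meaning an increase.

-10.9%

T ∝ 1/√g, so T'/T = 1/√(1.261) = 0.8905.
Percentage change in T = (0.8905 − 1) × 100% = -10.9%.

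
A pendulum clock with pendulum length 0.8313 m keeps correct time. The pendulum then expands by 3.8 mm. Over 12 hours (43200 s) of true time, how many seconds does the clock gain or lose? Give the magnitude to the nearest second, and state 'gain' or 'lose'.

T ∝ √L, so T'/T = √(0.83510/0.8313) = 1.00228.
In 43200 s of true time the clock registers 43200/1.00228 = 43101.6 s, so it loses 98 s.

lose 98 s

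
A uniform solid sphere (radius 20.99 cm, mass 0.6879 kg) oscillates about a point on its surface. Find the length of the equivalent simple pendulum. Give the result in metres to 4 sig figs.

The equivalent simple-pendulum length is L_eq = I/(md), where I is about the pivot and d = 0.20990 m.
I_cm = (2/5)mR² = 0.012123 kg·m², so I = I_cm + md² = 0.012123 + 0.030308 = 0.042431 kg·m².
L_eq = 0.042431/(0.6879 × 0.20990) = 0.2939 m.

0.2939 m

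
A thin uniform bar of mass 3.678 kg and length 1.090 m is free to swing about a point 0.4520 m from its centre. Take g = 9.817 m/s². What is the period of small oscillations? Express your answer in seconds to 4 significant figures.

For a physical pendulum T = 2π√(I/(mgd)), with d = 0.45200 m from pivot to centre of mass.
I_cm = mL²/12 = 3.678 × 1.090²/12 = 0.36415 kg·m²; I = I_cm + md² = 0.36415 + 3.678 × 0.45200² = 1.1156 kg·m².
T = 2π√(1.1156/(3.678 × 9.817 × 0.45200)) = 1.643 s.

1.643 s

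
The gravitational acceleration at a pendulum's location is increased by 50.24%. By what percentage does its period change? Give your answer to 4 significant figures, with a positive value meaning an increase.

T ∝ 1/√g, so T'/T = 1/√(1.5024) = 0.81584.
Percentage change in T = (0.81584 − 1) × 100% = -18.42%.

-18.42%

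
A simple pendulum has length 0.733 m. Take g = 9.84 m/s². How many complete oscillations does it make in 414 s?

T = 2π√(L/g) = 2π√(0.733/9.84) = 1.715 s.
Number of complete oscillations = ⌊414/1.715⌋ = ⌊241.4⌋ = 241.

241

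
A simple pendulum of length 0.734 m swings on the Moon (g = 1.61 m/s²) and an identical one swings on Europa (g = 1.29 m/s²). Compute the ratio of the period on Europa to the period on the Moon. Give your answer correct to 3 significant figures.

T ∝ 1/√g, so T₂/T₁ = √(g₁/g₂) = √(1.61/1.29) = 1.12.

1.12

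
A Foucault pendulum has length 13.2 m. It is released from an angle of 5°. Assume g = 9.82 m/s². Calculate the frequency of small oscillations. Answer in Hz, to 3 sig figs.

T = 2π√(L/g) = 2π√(13.2/9.82) = 7.285 s, so f = 1/T = 0.137 Hz.

0.137 Hz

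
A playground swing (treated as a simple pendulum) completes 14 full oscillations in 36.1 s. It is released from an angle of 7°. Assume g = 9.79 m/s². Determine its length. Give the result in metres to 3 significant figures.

1.65 m

T = 36.1/14 = 2.579 s.
From T = 2π√(L/g), L = gT²/(4π²) = 9.79 × 2.579²/(4π²) = 1.65 m.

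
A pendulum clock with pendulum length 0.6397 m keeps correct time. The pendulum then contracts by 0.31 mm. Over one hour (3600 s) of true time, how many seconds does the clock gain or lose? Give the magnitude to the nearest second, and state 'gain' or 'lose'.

gain 1 s

T ∝ √L, so T'/T = √(0.63939/0.6397) = 0.999758.
In 3600 s of true time the clock registers 3600/0.999758 = 3600.9 s, so it gains 1 s.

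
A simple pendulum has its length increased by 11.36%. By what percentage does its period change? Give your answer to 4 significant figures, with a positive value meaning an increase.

T ∝ √L, so T'/T = √(1.1136) = 1.0553.
Percentage change in T = (1.0553 − 1) × 100% = 5.527%.

5.527%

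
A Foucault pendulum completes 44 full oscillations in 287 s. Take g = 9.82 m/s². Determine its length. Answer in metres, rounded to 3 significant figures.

T = 287/44 = 6.523 s.
From T = 2π√(L/g), L = gT²/(4π²) = 9.82 × 6.523²/(4π²) = 10.6 m.

10.6 m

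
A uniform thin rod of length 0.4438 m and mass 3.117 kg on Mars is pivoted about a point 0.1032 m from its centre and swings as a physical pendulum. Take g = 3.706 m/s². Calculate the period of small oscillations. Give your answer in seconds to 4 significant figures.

1.671 s

For a physical pendulum T = 2π√(I/(mgd)), with d = 0.10320 m from pivot to centre of mass.
I_cm = mL²/12 = 3.117 × 0.4438²/12 = 0.051160 kg·m²; I = I_cm + md² = 0.051160 + 3.117 × 0.10320² = 0.084357 kg·m².
T = 2π√(0.084357/(3.117 × 3.706 × 0.10320)) = 1.671 s.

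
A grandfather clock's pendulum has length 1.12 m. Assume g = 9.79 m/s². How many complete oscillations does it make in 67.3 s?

31

T = 2π√(L/g) = 2π√(1.12/9.79) = 2.125 s.
Number of complete oscillations = ⌊67.3/2.125⌋ = ⌊31.67⌋ = 31.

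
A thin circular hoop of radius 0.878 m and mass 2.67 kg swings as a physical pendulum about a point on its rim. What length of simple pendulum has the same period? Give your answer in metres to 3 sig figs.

1.76 m

The equivalent simple-pendulum length is L_eq = I/(md), where I is about the pivot and d = 0.8780 m.
I_cm = mR² = 2.058 kg·m², so I = I_cm + md² = 2.058 + 2.058 = 4.117 kg·m².
L_eq = 4.117/(2.67 × 0.8780) = 1.76 m.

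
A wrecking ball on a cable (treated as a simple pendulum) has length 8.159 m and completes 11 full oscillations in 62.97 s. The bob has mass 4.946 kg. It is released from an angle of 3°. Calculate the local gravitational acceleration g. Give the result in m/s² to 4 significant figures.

T = 62.97/11 = 5.7245 s.
From T = 2π√(L/g), g = 4π²L/T² = 4π² × 8.159/5.7245² = 9.829 m/s².

9.829 m/s²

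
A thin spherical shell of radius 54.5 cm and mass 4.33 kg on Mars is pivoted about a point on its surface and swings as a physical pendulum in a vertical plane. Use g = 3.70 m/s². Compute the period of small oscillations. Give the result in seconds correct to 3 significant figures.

I_cm = (2/3)mr² = 0.8574 kg·m². The pivot is at distance d = 0.545 m from the centre of mass.
By the parallel-axis theorem, I = I_cm + md² = 0.8574 + 1.286 = 2.144 kg·m².
T = 2π√(I/(mgd)) = 2π√(2.144/(4.33 × 3.70 × 0.545)) = 3.11 s.

3.11 s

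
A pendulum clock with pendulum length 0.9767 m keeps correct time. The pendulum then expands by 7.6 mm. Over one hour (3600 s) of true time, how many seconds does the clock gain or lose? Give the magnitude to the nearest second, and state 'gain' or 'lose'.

T ∝ √L, so T'/T = √(0.98430/0.9767) = 1.00388.
In 3600 s of true time the clock registers 3600/1.00388 = 3586.1 s, so it loses 14 s.

lose 14 s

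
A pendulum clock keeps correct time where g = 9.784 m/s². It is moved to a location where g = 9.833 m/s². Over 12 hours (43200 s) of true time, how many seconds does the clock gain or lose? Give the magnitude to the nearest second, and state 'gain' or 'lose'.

gain 108 s

The clock's period scales as T ∝ 1/√g, so T'/T = √(9.784/9.833) = 0.997505.
In 43200 s of true time the clock registers 43200/0.997505 = 43308.0 s, so it gains 108 s.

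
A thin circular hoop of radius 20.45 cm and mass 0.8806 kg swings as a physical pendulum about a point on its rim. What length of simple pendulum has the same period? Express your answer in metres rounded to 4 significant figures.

0.4090 m

The equivalent simple-pendulum length is L_eq = I/(md), where I is about the pivot and d = 0.20450 m.
I_cm = mR² = 0.036827 kg·m², so I = I_cm + md² = 0.036827 + 0.036827 = 0.073654 kg·m².
L_eq = 0.073654/(0.8806 × 0.20450) = 0.4090 m.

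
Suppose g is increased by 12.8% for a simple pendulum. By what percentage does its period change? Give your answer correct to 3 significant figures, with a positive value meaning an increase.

-5.84%

T ∝ 1/√g, so T'/T = 1/√(1.128) = 0.9416.
Percentage change in T = (0.9416 − 1) × 100% = -5.84%.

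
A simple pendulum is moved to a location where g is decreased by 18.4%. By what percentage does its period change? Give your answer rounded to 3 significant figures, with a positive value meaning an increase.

10.7%

T ∝ 1/√g, so T'/T = 1/√(0.8160) = 1.107.
Percentage change in T = (1.107 − 1) × 100% = 10.7%.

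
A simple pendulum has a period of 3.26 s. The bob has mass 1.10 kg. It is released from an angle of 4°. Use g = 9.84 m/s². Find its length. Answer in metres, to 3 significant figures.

From T = 2π√(L/g), L = gT²/(4π²) = 9.84 × 3.260²/(4π²) = 2.65 m.

2.65 m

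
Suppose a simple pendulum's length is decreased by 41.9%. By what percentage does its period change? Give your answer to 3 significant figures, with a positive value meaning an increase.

-23.8%

T ∝ √L, so T'/T = √(0.5810) = 0.7622.
Percentage change in T = (0.7622 − 1) × 100% = -23.8%.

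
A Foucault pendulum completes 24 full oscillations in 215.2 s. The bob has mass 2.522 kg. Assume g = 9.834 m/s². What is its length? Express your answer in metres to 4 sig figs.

T = 215.2/24 = 8.9667 s.
From T = 2π√(L/g), L = gT²/(4π²) = 9.834 × 8.9667²/(4π²) = 20.03 m.

20.03 m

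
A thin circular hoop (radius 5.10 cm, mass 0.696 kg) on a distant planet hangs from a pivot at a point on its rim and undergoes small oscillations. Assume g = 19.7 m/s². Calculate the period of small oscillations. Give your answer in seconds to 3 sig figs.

0.452 s

I_cm = mr² = 0.001810 kg·m². The pivot is at distance d = 0.0510 m from the centre of mass.
By the parallel-axis theorem, I = I_cm + md² = 0.001810 + 0.001810 = 0.003621 kg·m².
T = 2π√(I/(mgd)) = 2π√(0.003621/(0.696 × 19.7 × 0.0510)) = 0.452 s.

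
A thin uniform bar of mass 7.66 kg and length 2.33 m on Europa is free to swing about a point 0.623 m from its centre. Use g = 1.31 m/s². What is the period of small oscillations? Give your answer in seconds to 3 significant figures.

For a physical pendulum T = 2π√(I/(mgd)), with d = 0.6230 m from pivot to centre of mass.
I_cm = mL²/12 = 7.66 × 2.33²/12 = 3.465 kg·m²; I = I_cm + md² = 3.465 + 7.66 × 0.6230² = 6.439 kg·m².
T = 2π√(6.439/(7.66 × 1.31 × 0.6230)) = 6.38 s.

6.38 s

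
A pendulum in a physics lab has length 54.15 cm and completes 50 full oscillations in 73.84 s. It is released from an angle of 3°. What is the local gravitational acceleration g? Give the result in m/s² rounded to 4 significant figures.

9.802 m/s²

T = 73.84/50 = 1.4768 s.
From T = 2π√(L/g), g = 4π²L/T² = 4π² × 0.5415/1.4768² = 9.802 m/s².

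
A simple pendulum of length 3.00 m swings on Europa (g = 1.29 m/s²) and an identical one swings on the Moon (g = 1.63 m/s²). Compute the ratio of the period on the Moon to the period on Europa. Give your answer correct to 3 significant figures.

T ∝ 1/√g, so T₂/T₁ = √(g₁/g₂) = √(1.29/1.63) = 0.890.

0.890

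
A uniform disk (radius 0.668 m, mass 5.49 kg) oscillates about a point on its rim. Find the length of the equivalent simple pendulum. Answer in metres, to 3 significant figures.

The equivalent simple-pendulum length is L_eq = I/(md), where I is about the pivot and d = 0.6680 m.
I_cm = ½mR² = 1.225 kg·m², so I = I_cm + md² = 1.225 + 2.450 = 3.675 kg·m².
L_eq = 3.675/(5.49 × 0.6680) = 1.00 m.

1.00 m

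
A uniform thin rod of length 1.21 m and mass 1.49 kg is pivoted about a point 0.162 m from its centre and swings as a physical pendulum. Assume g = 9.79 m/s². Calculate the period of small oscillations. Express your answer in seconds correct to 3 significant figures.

1.92 s

For a physical pendulum T = 2π√(I/(mgd)), with d = 0.1620 m from pivot to centre of mass.
I_cm = mL²/12 = 1.49 × 1.21²/12 = 0.1818 kg·m²; I = I_cm + md² = 0.1818 + 1.49 × 0.1620² = 0.2209 kg·m².
T = 2π√(0.2209/(1.49 × 9.79 × 0.1620)) = 1.92 s.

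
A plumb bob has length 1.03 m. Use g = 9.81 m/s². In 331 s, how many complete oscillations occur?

T = 2π√(L/g) = 2π√(1.03/9.81) = 2.036 s.
Number of complete oscillations = ⌊331/2.036⌋ = ⌊162.6⌋ = 162.

162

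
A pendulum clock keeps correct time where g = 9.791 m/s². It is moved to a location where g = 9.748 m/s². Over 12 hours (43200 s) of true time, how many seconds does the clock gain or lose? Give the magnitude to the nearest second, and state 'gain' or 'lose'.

lose 95 s

The clock's period scales as T ∝ 1/√g, so T'/T = √(9.791/9.748) = 1.00220.
In 43200 s of true time the clock registers 43200/1.00220 = 43105.0 s, so it loses 95 s.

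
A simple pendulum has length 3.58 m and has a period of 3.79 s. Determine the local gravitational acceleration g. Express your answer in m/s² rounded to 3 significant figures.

9.84 m/s²

From T = 2π√(L/g), g = 4π²L/T² = 4π² × 3.58/3.790² = 9.84 m/s².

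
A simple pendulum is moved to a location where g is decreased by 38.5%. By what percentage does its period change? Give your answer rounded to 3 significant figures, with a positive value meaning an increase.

T ∝ 1/√g, so T'/T = 1/√(0.6150) = 1.275.
Percentage change in T = (1.275 − 1) × 100% = 27.5%.

27.5%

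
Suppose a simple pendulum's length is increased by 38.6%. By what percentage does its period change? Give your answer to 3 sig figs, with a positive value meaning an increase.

T ∝ √L, so T'/T = √(1.386) = 1.177.
Percentage change in T = (1.177 − 1) × 100% = 17.7%.

17.7%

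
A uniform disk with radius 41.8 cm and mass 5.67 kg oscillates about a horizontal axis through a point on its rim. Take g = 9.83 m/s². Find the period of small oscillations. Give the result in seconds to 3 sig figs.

1.59 s

I_cm = ½mr² = 0.4953 kg·m². The pivot is at distance d = 0.418 m from the centre of mass.
By the parallel-axis theorem, I = I_cm + md² = 0.4953 + 0.9907 = 1.486 kg·m².
T = 2π√(I/(mgd)) = 2π√(1.486/(5.67 × 9.83 × 0.418)) = 1.59 s.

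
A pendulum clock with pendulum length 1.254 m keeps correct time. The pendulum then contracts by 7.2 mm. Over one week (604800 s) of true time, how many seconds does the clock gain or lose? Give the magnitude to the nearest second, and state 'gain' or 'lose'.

gain 1744 s

T ∝ √L, so T'/T = √(1.24680/1.254) = 0.997125.
In 604800 s of true time the clock registers 604800/0.997125 = 606543.8 s, so it gains 1744 s.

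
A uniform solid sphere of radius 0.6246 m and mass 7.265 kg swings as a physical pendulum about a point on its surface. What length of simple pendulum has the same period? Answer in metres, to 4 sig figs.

The equivalent simple-pendulum length is L_eq = I/(md), where I is about the pivot and d = 0.62460 m.
I_cm = (2/5)mR² = 1.1337 kg·m², so I = I_cm + md² = 1.1337 + 2.8343 = 3.9680 kg·m².
L_eq = 3.9680/(7.265 × 0.62460) = 0.8744 m.

0.8744 m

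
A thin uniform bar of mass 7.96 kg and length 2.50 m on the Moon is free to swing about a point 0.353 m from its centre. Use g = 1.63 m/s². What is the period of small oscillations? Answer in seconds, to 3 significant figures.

6.65 s

For a physical pendulum T = 2π√(I/(mgd)), with d = 0.3530 m from pivot to centre of mass.
I_cm = mL²/12 = 7.96 × 2.50²/12 = 4.146 kg·m²; I = I_cm + md² = 4.146 + 7.96 × 0.3530² = 5.138 kg·m².
T = 2π√(5.138/(7.96 × 1.63 × 0.3530)) = 6.65 s.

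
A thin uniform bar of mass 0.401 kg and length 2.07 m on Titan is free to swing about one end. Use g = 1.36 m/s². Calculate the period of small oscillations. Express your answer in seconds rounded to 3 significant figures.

6.33 s

For a physical pendulum T = 2π√(I/(mgd)), with d = 1.035 m from pivot to centre of mass.
I_cm = mL²/12 = 0.401 × 2.07²/12 = 0.1432 kg·m²; I = I_cm + md² = 0.1432 + 0.401 × 1.035² = 0.5727 kg·m².
T = 2π√(0.5727/(0.401 × 1.36 × 1.035)) = 6.33 s.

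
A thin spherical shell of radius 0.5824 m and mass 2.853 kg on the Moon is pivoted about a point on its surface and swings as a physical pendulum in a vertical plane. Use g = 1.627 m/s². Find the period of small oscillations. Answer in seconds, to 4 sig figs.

I_cm = (2/3)mr² = 0.64514 kg·m². The pivot is at distance d = 0.5824 m from the centre of mass.
By the parallel-axis theorem, I = I_cm + md² = 0.64514 + 0.96771 = 1.6128 kg·m².
T = 2π√(I/(mgd)) = 2π√(1.6128/(2.853 × 1.627 × 0.5824)) = 4.853 s.

4.853 s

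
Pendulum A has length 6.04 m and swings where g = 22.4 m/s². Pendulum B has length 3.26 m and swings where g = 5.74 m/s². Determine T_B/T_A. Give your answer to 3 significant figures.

1.45

T = 2π√(L/g), so T_B/T_A = √((L_B/g_B)/(L_A/g_A)) = √((3.26/5.74)/(6.04/22.4)) = 1.45.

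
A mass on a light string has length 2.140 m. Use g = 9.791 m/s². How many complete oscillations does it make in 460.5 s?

T = 2π√(L/g) = 2π√(2.140/9.791) = 2.9375 s.
Number of complete oscillations = ⌊460.5/2.9375⌋ = ⌊156.77⌋ = 156.

156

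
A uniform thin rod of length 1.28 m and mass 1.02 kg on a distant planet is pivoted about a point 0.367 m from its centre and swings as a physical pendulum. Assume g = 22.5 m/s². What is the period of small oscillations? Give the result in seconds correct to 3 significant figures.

For a physical pendulum T = 2π√(I/(mgd)), with d = 0.3670 m from pivot to centre of mass.
I_cm = mL²/12 = 1.02 × 1.28²/12 = 0.1393 kg·m²; I = I_cm + md² = 0.1393 + 1.02 × 0.3670² = 0.2766 kg·m².
T = 2π√(0.2766/(1.02 × 22.5 × 0.3670)) = 1.14 s.

1.14 s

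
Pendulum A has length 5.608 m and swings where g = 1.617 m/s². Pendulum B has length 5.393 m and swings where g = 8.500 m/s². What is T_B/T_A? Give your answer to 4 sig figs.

0.4277

T = 2π√(L/g), so T_B/T_A = √((L_B/g_B)/(L_A/g_A)) = √((5.393/8.500)/(5.608/1.617)) = 0.4277.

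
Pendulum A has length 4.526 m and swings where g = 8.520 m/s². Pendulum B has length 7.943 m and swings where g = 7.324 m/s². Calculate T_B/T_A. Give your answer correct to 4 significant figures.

1.429

T = 2π√(L/g), so T_B/T_A = √((L_B/g_B)/(L_A/g_A)) = √((7.943/7.324)/(4.526/8.520)) = 1.429.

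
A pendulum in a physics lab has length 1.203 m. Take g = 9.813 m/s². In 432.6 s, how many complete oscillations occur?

T = 2π√(L/g) = 2π√(1.203/9.813) = 2.1999 s.
Number of complete oscillations = ⌊432.6/2.1999⌋ = ⌊196.64⌋ = 196.

196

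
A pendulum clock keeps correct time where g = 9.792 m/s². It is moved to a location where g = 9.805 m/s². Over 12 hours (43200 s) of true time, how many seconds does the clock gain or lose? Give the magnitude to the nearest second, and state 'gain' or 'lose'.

gain 29 s

The clock's period scales as T ∝ 1/√g, so T'/T = √(9.792/9.805) = 0.999337.
In 43200 s of true time the clock registers 43200/0.999337 = 43228.7 s, so it gains 29 s.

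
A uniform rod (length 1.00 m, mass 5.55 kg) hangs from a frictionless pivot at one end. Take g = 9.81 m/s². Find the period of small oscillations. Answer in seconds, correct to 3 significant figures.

1.64 s

For a physical pendulum T = 2π√(I/(mgd)), with d = 0.5000 m from pivot to centre of mass.
I_cm = mL²/12 = 5.55 × 1.00²/12 = 0.4625 kg·m²; I = I_cm + md² = 0.4625 + 5.55 × 0.5000² = 1.850 kg·m².
T = 2π√(1.850/(5.55 × 9.81 × 0.5000)) = 1.64 s.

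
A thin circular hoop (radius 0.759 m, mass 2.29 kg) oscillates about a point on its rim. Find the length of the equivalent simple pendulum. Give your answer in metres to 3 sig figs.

The equivalent simple-pendulum length is L_eq = I/(md), where I is about the pivot and d = 0.7590 m.
I_cm = mR² = 1.319 kg·m², so I = I_cm + md² = 1.319 + 1.319 = 2.638 kg·m².
L_eq = 2.638/(2.29 × 0.7590) = 1.52 m.

1.52 m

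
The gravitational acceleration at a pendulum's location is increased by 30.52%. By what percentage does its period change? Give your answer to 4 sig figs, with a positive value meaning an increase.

T ∝ 1/√g, so T'/T = 1/√(1.3052) = 0.87531.
Percentage change in T = (0.87531 − 1) × 100% = -12.47%.

-12.47%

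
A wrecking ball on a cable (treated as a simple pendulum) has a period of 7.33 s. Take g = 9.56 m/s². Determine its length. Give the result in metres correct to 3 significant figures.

13.0 m

From T = 2π√(L/g), L = gT²/(4π²) = 9.56 × 7.330²/(4π²) = 13.0 m.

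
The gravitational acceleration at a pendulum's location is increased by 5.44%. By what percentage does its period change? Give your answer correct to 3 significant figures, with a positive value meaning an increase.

-2.61%

T ∝ 1/√g, so T'/T = 1/√(1.054) = 0.9739.
Percentage change in T = (0.9739 − 1) × 100% = -2.61%.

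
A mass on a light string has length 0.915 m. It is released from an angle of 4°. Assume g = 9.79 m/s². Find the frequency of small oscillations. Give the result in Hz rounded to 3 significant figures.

0.521 Hz

T = 2π√(L/g) = 2π√(0.915/9.79) = 1.921 s, so f = 1/T = 0.521 Hz.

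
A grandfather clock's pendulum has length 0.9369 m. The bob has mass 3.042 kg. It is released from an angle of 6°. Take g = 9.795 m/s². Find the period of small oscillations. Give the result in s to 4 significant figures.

T = 2π√(L/g) = 2π√(0.9369/9.795) = 2π × 0.30927 = 1.943 s.

1.943 s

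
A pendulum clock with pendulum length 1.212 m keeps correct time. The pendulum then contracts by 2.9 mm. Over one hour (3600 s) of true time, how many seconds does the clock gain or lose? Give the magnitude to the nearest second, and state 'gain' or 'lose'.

T ∝ √L, so T'/T = √(1.20910/1.212) = 0.998803.
In 3600 s of true time the clock registers 3600/0.998803 = 3604.3 s, so it gains 4 s.

gain 4 s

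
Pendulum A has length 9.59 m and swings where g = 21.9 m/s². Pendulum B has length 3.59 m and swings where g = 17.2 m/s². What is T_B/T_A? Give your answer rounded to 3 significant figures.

0.690

T = 2π√(L/g), so T_B/T_A = √((L_B/g_B)/(L_A/g_A)) = √((3.59/17.2)/(9.59/21.9)) = 0.690.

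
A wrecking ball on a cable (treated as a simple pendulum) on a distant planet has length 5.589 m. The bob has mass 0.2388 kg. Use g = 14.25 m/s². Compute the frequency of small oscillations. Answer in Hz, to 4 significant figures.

0.2541 Hz

T = 2π√(L/g) = 2π√(5.589/14.25) = 3.9350 s, so f = 1/T = 0.2541 Hz.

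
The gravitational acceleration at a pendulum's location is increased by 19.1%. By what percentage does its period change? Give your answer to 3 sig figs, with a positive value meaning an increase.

T ∝ 1/√g, so T'/T = 1/√(1.191) = 0.9163.
Percentage change in T = (0.9163 − 1) × 100% = -8.37%.

-8.37%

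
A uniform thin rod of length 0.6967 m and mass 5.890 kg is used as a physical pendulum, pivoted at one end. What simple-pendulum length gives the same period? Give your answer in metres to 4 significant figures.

0.4645 m

The equivalent simple-pendulum length is L_eq = I/(md), where I is about the pivot and d = 0.34835 m.
I_cm = (1/12)mL² = 0.23825 kg·m², so I = I_cm + md² = 0.23825 + 0.71474 = 0.95298 kg·m².
L_eq = 0.95298/(5.890 × 0.34835) = 0.4645 m.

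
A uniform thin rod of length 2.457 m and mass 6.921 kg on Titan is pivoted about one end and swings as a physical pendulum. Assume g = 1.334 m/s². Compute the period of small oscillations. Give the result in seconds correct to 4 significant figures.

For a physical pendulum T = 2π√(I/(mgd)), with d = 1.2285 m from pivot to centre of mass.
I_cm = mL²/12 = 6.921 × 2.457²/12 = 3.4818 kg·m²; I = I_cm + md² = 3.4818 + 6.921 × 1.2285² = 13.927 kg·m².
T = 2π√(13.927/(6.921 × 1.334 × 1.2285)) = 6.962 s.

6.962 s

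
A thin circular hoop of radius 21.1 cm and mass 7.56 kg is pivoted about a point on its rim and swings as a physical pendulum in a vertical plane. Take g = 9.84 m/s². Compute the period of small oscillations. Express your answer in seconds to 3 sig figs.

1.30 s

I_cm = mr² = 0.3366 kg·m². The pivot is at distance d = 0.211 m from the centre of mass.
By the parallel-axis theorem, I = I_cm + md² = 0.3366 + 0.3366 = 0.6732 kg·m².
T = 2π√(I/(mgd)) = 2π√(0.6732/(7.56 × 9.84 × 0.211)) = 1.30 s.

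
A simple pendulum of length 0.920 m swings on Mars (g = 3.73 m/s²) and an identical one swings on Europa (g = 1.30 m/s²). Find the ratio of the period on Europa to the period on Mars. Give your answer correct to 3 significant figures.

T ∝ 1/√g, so T₂/T₁ = √(g₁/g₂) = √(3.73/1.30) = 1.69.

1.69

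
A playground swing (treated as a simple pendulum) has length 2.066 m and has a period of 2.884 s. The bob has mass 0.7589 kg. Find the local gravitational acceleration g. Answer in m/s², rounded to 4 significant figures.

From T = 2π√(L/g), g = 4π²L/T² = 4π² × 2.066/2.8840² = 9.806 m/s².

9.806 m/s²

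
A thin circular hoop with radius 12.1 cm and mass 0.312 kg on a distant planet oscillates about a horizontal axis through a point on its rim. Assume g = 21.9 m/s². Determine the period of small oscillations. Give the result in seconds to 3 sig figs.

0.660 s

I_cm = mr² = 0.004568 kg·m². The pivot is at distance d = 0.121 m from the centre of mass.
By the parallel-axis theorem, I = I_cm + md² = 0.004568 + 0.004568 = 0.009136 kg·m².
T = 2π√(I/(mgd)) = 2π√(0.009136/(0.312 × 21.9 × 0.121)) = 0.660 s.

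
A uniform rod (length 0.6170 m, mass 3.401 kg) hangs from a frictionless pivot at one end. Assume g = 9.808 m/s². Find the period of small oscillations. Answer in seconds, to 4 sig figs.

1.287 s

For a physical pendulum T = 2π√(I/(mgd)), with d = 0.30850 m from pivot to centre of mass.
I_cm = mL²/12 = 3.401 × 0.6170²/12 = 0.10789 kg·m²; I = I_cm + md² = 0.10789 + 3.401 × 0.30850² = 0.43157 kg·m².
T = 2π√(0.43157/(3.401 × 9.808 × 0.30850)) = 1.287 s.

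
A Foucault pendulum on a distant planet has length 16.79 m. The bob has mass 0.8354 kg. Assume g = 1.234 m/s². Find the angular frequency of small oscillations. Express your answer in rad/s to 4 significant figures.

ω = √(g/L) = √(1.234/16.79) = 0.2711 rad/s.

0.2711 rad/s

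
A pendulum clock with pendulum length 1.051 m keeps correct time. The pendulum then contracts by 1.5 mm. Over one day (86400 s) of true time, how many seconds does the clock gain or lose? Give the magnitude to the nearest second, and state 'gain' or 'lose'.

T ∝ √L, so T'/T = √(1.04950/1.051) = 0.999286.
In 86400 s of true time the clock registers 86400/0.999286 = 86461.7 s, so it gains 62 s.

gain 62 s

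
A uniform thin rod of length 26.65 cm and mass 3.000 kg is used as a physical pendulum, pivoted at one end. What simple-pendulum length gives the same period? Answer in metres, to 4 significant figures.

The equivalent simple-pendulum length is L_eq = I/(md), where I is about the pivot and d = 0.13325 m.
I_cm = (1/12)mL² = 0.017756 kg·m², so I = I_cm + md² = 0.017756 + 0.053267 = 0.071022 kg·m².
L_eq = 0.071022/(3.000 × 0.13325) = 0.1777 m.

0.1777 m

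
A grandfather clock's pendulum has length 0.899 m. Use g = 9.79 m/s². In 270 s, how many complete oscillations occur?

141

T = 2π√(L/g) = 2π√(0.899/9.79) = 1.904 s.
Number of complete oscillations = ⌊270/1.904⌋ = ⌊141.8⌋ = 141.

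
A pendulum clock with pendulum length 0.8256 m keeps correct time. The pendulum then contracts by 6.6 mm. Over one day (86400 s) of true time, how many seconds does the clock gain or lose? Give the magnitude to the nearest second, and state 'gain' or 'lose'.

T ∝ √L, so T'/T = √(0.81900/0.8256) = 0.995995.
In 86400 s of true time the clock registers 86400/0.995995 = 86747.4 s, so it gains 347 s.

gain 347 s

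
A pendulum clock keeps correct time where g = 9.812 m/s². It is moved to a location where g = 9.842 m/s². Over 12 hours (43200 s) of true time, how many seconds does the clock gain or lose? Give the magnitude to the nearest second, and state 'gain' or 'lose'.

gain 66 s

The clock's period scales as T ∝ 1/√g, so T'/T = √(9.812/9.842) = 0.998475.
In 43200 s of true time the clock registers 43200/0.998475 = 43266.0 s, so it gains 66 s.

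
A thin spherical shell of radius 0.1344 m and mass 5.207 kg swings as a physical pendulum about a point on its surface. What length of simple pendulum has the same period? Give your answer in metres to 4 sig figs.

The equivalent simple-pendulum length is L_eq = I/(md), where I is about the pivot and d = 0.13440 m.
I_cm = (2/3)mR² = 0.062704 kg·m², so I = I_cm + md² = 0.062704 + 0.094056 = 0.15676 kg·m².
L_eq = 0.15676/(5.207 × 0.13440) = 0.2240 m.

0.2240 m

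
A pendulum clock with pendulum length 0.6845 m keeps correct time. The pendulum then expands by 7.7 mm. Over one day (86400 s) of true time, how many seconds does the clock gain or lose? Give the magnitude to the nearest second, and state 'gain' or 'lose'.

lose 482 s

T ∝ √L, so T'/T = √(0.69220/0.6845) = 1.00561.
In 86400 s of true time the clock registers 86400/1.00561 = 85918.1 s, so it loses 482 s.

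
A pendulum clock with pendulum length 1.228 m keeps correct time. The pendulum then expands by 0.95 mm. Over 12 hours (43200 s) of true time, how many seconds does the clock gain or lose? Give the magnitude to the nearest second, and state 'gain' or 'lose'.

T ∝ √L, so T'/T = √(1.22895/1.228) = 1.00039.
In 43200 s of true time the clock registers 43200/1.00039 = 43183.3 s, so it loses 17 s.

lose 17 s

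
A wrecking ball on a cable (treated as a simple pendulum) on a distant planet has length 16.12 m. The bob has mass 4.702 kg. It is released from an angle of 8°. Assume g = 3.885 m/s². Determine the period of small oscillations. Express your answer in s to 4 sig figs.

12.80 s

T = 2π√(L/g) = 2π√(16.12/3.885) = 2π × 2.0370 = 12.80 s.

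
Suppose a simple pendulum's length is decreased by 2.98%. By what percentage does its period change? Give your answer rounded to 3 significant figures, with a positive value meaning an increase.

-1.50%

T ∝ √L, so T'/T = √(0.9702) = 0.9850.
Percentage change in T = (0.9850 − 1) × 100% = -1.50%.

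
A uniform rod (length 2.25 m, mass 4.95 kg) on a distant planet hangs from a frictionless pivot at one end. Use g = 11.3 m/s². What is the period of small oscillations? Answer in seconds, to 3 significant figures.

2.29 s

For a physical pendulum T = 2π√(I/(mgd)), with d = 1.125 m from pivot to centre of mass.
I_cm = mL²/12 = 4.95 × 2.25²/12 = 2.088 kg·m²; I = I_cm + md² = 2.088 + 4.95 × 1.125² = 8.353 kg·m².
T = 2π√(8.353/(4.95 × 11.3 × 1.125)) = 2.29 s.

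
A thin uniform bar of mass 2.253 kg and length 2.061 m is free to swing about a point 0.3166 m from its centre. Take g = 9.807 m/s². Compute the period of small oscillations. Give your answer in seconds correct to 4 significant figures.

For a physical pendulum T = 2π√(I/(mgd)), with d = 0.31660 m from pivot to centre of mass.
I_cm = mL²/12 = 2.253 × 2.061²/12 = 0.79751 kg·m²; I = I_cm + md² = 0.79751 + 2.253 × 0.31660² = 1.0233 kg·m².
T = 2π√(1.0233/(2.253 × 9.807 × 0.31660)) = 2.403 s.

2.403 s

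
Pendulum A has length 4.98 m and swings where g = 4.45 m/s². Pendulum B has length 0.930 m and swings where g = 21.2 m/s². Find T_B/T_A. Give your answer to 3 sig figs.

T = 2π√(L/g), so T_B/T_A = √((L_B/g_B)/(L_A/g_A)) = √((0.930/21.2)/(4.98/4.45)) = 0.198.

0.198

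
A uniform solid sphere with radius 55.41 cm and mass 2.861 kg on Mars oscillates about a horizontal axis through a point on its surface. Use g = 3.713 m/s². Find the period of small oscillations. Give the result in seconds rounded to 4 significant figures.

2.872 s

I_cm = (2/5)mr² = 0.35136 kg·m². The pivot is at distance d = 0.5541 m from the centre of mass.
By the parallel-axis theorem, I = I_cm + md² = 0.35136 + 0.87840 = 1.2298 kg·m².
T = 2π√(I/(mgd)) = 2π√(1.2298/(2.861 × 3.713 × 0.5541)) = 2.872 s.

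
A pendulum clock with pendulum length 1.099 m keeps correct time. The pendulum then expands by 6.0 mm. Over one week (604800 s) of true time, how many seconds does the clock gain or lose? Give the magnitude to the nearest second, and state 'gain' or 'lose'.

T ∝ √L, so T'/T = √(1.10500/1.099) = 1.00273.
In 604800 s of true time the clock registers 604800/1.00273 = 603155.8 s, so it loses 1644 s.

lose 1644 s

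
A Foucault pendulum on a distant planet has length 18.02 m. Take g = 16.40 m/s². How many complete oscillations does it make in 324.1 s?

T = 2π√(L/g) = 2π√(18.02/16.40) = 6.5862 s.
Number of complete oscillations = ⌊324.1/6.5862⌋ = ⌊49.209⌋ = 49.

49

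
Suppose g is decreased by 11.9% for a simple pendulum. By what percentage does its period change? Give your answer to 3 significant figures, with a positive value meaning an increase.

T ∝ 1/√g, so T'/T = 1/√(0.8810) = 1.065.
Percentage change in T = (1.065 − 1) × 100% = 6.54%.

6.54%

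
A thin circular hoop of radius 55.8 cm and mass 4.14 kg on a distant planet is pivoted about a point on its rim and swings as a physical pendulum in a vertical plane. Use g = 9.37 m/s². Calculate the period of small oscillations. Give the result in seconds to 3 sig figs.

I_cm = mr² = 1.289 kg·m². The pivot is at distance d = 0.558 m from the centre of mass.
By the parallel-axis theorem, I = I_cm + md² = 1.289 + 1.289 = 2.578 kg·m².
T = 2π√(I/(mgd)) = 2π√(2.578/(4.14 × 9.37 × 0.558)) = 2.17 s.

2.17 s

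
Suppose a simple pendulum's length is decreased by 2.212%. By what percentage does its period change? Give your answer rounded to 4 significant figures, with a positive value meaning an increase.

-1.112%

T ∝ √L, so T'/T = √(0.97788) = 0.98888.
Percentage change in T = (0.98888 − 1) × 100% = -1.112%.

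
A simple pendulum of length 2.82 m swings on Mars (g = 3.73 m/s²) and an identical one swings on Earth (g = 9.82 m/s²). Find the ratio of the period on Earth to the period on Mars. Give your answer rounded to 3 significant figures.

T ∝ 1/√g, so T₂/T₁ = √(g₁/g₂) = √(3.73/9.82) = 0.616.

0.616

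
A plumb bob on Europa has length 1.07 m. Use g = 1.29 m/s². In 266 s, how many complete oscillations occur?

T = 2π√(L/g) = 2π√(1.07/1.29) = 5.722 s.
Number of complete oscillations = ⌊266/5.722⌋ = ⌊46.48⌋ = 46.

46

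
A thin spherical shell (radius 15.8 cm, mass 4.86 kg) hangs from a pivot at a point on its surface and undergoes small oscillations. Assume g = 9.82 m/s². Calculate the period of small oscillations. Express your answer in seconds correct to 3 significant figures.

I_cm = (2/3)mr² = 0.08088 kg·m². The pivot is at distance d = 0.158 m from the centre of mass.
By the parallel-axis theorem, I = I_cm + md² = 0.08088 + 0.1213 = 0.2022 kg·m².
T = 2π√(I/(mgd)) = 2π√(0.2022/(4.86 × 9.82 × 0.158)) = 1.03 s.

1.03 s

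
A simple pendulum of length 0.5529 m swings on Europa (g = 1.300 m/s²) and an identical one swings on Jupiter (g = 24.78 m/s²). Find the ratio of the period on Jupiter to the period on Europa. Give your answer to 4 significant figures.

0.2290

T ∝ 1/√g, so T₂/T₁ = √(g₁/g₂) = √(1.300/24.78) = 0.2290.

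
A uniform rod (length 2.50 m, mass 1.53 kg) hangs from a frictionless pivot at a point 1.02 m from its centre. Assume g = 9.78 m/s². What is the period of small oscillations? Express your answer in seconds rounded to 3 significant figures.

2.49 s

For a physical pendulum T = 2π√(I/(mgd)), with d = 1.020 m from pivot to centre of mass.
I_cm = mL²/12 = 1.53 × 2.50²/12 = 0.7969 kg·m²; I = I_cm + md² = 0.7969 + 1.53 × 1.020² = 2.389 kg·m².
T = 2π√(2.389/(1.53 × 9.78 × 1.020)) = 2.49 s.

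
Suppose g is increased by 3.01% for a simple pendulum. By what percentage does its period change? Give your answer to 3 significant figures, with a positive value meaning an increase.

-1.47%

T ∝ 1/√g, so T'/T = 1/√(1.030) = 0.9853.
Percentage change in T = (0.9853 − 1) × 100% = -1.47%.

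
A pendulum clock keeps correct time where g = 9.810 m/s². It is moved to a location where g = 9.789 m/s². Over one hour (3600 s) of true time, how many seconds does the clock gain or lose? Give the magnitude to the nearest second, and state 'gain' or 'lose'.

The clock's period scales as T ∝ 1/√g, so T'/T = √(9.810/9.789) = 1.00107.
In 3600 s of true time the clock registers 3600/1.00107 = 3596.1 s, so it loses 4 s.

lose 4 s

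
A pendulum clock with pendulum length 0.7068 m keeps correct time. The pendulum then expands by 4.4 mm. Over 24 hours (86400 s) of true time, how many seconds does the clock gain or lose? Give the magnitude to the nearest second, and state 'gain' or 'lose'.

lose 268 s

T ∝ √L, so T'/T = √(0.71120/0.7068) = 1.00311.
In 86400 s of true time the clock registers 86400/1.00311 = 86132.3 s, so it loses 268 s.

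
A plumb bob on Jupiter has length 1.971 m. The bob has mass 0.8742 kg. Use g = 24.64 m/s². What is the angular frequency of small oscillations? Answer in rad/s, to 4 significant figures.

ω = √(g/L) = √(24.64/1.971) = 3.536 rad/s.

3.536 rad/s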